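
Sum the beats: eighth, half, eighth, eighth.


Working:
Beat values:
  eighth = 0.5 beats
  half = 2 beats
  eighth = 0.5 beats
  eighth = 0.5 beats
Sum = 0.5 + 2 + 0.5 + 0.5
= 3.5 beats


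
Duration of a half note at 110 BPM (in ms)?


Step by step:
One quarter-note beat = 60000 / BPM = 60000 / 110 ms
Half note = 2 × quarter note
Duration = 2 × 60000 / 110 = 120000 / 110
= 1090.9 ms


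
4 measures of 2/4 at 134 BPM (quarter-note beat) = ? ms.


Let's work it out.
Quarter-note beat duration = 60000 / 134 ms
Beats per measure (2/4) = 2
One measure = 2 × 60000 / 134 = 120000 / 134 ms
4 measures = 4 × 120000 / 134 = 480000 / 134
= 3582.1 ms


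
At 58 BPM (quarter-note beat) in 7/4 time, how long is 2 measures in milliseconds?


Solution.
Quarter-note beat duration = 60000 / 58 ms
Beats per measure (7/4) = 7
One measure = 7 × 60000 / 58 = 420000 / 58 ms
2 measures = 2 × 420000 / 58 = 840000 / 58
= 14482.8 ms


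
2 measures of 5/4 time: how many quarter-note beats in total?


Time signature 5/4: the bottom number 4 means the quarter note gets one count
The top number 5 means 5 quarter-note beats per measure
Total = 5 × 2 measures
= 10 quarter-note beats


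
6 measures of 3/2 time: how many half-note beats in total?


Let's work it out.
Time signature 3/2: the bottom number 2 means the half note gets one count
The top number 3 means 3 half-note beats per measure
Total = 3 × 6 measures
= 18 half-note beats


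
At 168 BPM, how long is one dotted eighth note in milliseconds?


Step by step:
One quarter-note beat = 60000 / BPM = 60000 / 168 ms
Dotted eighth note = 3/4 × quarter note
Duration = 3/4 × 60000 / 168 = 45000 / 168
= 267.9 ms


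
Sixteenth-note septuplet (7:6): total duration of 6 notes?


Working:
Septuplet: 7 notes occupy the space of 6 sixteenth notes
Space = 6 × 1/4 = 3/2 beats
Each septuplet note = 3/2 / 7 = 3/14 beats
6 notes = 6 × 3/14 = 9/7
= 9/7 beats


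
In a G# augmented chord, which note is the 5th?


Reasoning:
Augmented triad = root + major 3rd (4 semitones) + augmented 5th (8 semitones)
A triad on G# stacks thirds, so the chord tones use letter names G-B-D
Root: G#
Major 3rd above G#: B#
Augmented 5th above G#: D##
The 5th = D##


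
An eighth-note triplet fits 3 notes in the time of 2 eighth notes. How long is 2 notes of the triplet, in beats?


Step by step:
Triplet: 3 notes occupy the space of 2 eighth notes
Space = 2 × 1/2 = 1 beat
Each triplet note = 1 / 3 = 1/3 beats
2 notes = 2 × 1/3 = 2/3
= 2/3 beats


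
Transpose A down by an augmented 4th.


Let's work it out.
augmented 4th: 4 letter names, 6 semitones
Letter: A - 3 → E
Pitch: A - 6 semitones, spelled as an E → Eb
= Eb


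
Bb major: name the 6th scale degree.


Working:
Major scale pattern: W-W-H-W-W-W-H (2-2-1-2-2-2-1 semitones)
Starting from Bb:
  Bb + 2 semitones → C
  C + 2 semitones → D
  D + 1 semitone → Eb
  Eb + 2 semitones → F
  F + 2 semitones → G
  G + 2 semitones → A
  A + 1 semitone → Bb
Scale: Bb C D Eb F G A
Degree 6 = G


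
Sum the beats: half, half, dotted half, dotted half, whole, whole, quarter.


Reasoning:
Beat values:
  half = 2 beats
  half = 2 beats
  dotted half = 3 beats
  dotted half = 3 beats
  whole = 4 beats
  whole = 4 beats
  quarter = 1 beat
Sum = 2 + 2 + 3 + 3 + 4 + 4 + 1
= 19 beats


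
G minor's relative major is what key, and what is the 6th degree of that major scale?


The relative major shares the key signature and is a minor 3rd above the minor tonic
A minor 3rd above G is Bb
→ relative major of G minor is Bb major
Bb major scale: Bb C D Eb F G A
= Bb major; 6th degree = G


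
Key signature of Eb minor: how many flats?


Solution.
Flat minor keys: A(0), D(1), G(2), C(3), F(4), Bb(5), Eb(6), Ab(7)
Eb minor has 6 flats
Order of flats: Bb Eb Ab Db Gb Cb Fb → first 6: Bb, Eb, Ab, Db, Gb, Cb
= 6 flats


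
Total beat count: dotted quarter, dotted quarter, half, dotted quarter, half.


Solution.
Beat values:
  dotted quarter = 1.5 beats
  dotted quarter = 1.5 beats
  half = 2 beats
  dotted quarter = 1.5 beats
  half = 2 beats
Sum = 1.5 + 1.5 + 2 + 1.5 + 2
= 8.5 beats


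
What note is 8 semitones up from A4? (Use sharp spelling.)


Reasoning:
A4: chromatic position 9 in octave 4 → absolute = 4×12 + 9 = 57
Transpose up 8: 57 + 8 = 65
65 = 5×12 + 5 → F in octave 5
Result = F5


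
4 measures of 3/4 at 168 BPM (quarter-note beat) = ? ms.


Quarter-note beat duration = 60000 / 168 ms
Beats per measure (3/4) = 3
One measure = 3 × 60000 / 168 = 180000 / 168 ms
4 measures = 4 × 180000 / 168 = 720000 / 168
= 4285.7 ms


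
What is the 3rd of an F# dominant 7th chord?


Let's work it out.
Dominant 7th chord = root + major 3rd + perfect 5th + minor 7th
Seventh chords stack in thirds, so the letter names are F-A-C-E
Root: F#
Major 3rd above F#: A#
Perfect 5th above F#: C#
Minor 7th above F#: E
The 3rd = A#


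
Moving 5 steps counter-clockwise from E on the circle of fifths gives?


Each counter-clockwise step moves down a perfect 5th (= up a perfect 4th)
From E: E → A → D → G → C → F
= F


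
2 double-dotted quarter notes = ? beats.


Step by step:
Base quarter note = 1 beat
Dot 1 adds half the previous value: +1/2
Dot 2 adds half the previous value: +1/4
One double-dotted quarter = 1 + 1/2 + 1/4 = 7/4
2 of them = 2 × 7/4 = 7/2
= 7/2 beats


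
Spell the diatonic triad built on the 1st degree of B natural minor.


B natural minor scale: B C# D E F# G A
Diatonic triad on degree 1 stacks scale notes 1, 3, 5: B D F#
B→D = 3 semitones; B→F# = 7 semitones → minor triad
= B D F# (minor)


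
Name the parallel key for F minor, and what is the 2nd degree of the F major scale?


Working:
Parallel keys share the same tonic but differ in mode
F minor → parallel is F major
F major scale: F G A Bb C D E
= F major; 2nd degree = G


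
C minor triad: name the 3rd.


Step by step:
Minor triad = root + minor 3rd (3 semitones) + perfect 5th (7 semitones)
A triad on C stacks thirds, so the chord tones use letter names C-E-G
Root: C
Minor 3rd above C: Eb
Perfect 5th above C: G
The 3rd = Eb


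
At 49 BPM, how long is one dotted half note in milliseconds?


One quarter-note beat = 60000 / BPM = 60000 / 49 ms
Dotted half note = 3 × quarter note
Duration = 3 × 60000 / 49 = 180000 / 49
= 3673.5 ms


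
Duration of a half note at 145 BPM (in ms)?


One quarter-note beat = 60000 / BPM = 60000 / 145 ms
Half note = 2 × quarter note
Duration = 2 × 60000 / 145 = 120000 / 145
= 827.6 ms


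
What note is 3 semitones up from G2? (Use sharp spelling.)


Let's work it out.
G2: chromatic position 7 in octave 2 → absolute = 2×12 + 7 = 31
Transpose up 3: 31 + 3 = 34
34 = 2×12 + 10 → A# in octave 2
Result = A#2


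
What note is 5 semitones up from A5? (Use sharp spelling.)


Working:
A5: chromatic position 9 in octave 5 → absolute = 5×12 + 9 = 69
Transpose up 5: 69 + 5 = 74
74 = 6×12 + 2 → D in octave 6
Result = D6


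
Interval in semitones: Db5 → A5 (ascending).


Let's work it out.
Absolute semitone position = octave×12 + chromatic position
Db5: 5×12 + 1 = 61
A5: 5×12 + 9 = 69
Difference = 69 - 61 = 8
= 8 semitones


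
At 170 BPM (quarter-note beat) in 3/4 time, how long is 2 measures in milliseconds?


Solution.
Quarter-note beat duration = 60000 / 170 ms
Beats per measure (3/4) = 3
One measure = 3 × 60000 / 170 = 180000 / 170 ms
2 measures = 2 × 180000 / 170 = 360000 / 170
= 2117.6 ms


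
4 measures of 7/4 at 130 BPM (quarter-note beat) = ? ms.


Reasoning:
Quarter-note beat duration = 60000 / 130 ms
Beats per measure (7/4) = 7
One measure = 7 × 60000 / 130 = 420000 / 130 ms
4 measures = 4 × 420000 / 130 = 1680000 / 130
= 12923.1 ms


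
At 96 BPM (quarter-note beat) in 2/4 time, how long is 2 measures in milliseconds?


Step by step:
Quarter-note beat duration = 60000 / 96 ms
Beats per measure (2/4) = 2
One measure = 2 × 60000 / 96 = 120000 / 96 ms
2 measures = 2 × 120000 / 96 = 240000 / 96
= 2500.0 ms


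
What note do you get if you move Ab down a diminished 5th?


Step by step:
diminished 5th: 5 letter names, 6 semitones
Letter: A - 4 → D
Pitch: Ab - 6 semitones, spelled as a D → D
= D


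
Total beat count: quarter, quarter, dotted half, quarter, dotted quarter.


Let's work it out.
Beat values:
  quarter = 1 beat
  quarter = 1 beat
  dotted half = 3 beats
  quarter = 1 beat
  dotted quarter = 1.5 beats
Sum = 1 + 1 + 3 + 1 + 1.5
= 7.5 beats


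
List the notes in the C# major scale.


Step by step:
Major scale pattern: W-W-H-W-W-W-H (2-2-1-2-2-2-1 semitones)
Starting from C#:
  C# + 2 semitones → D#
  D# + 2 semitones → E#
  E# + 1 semitone → F#
  F# + 2 semitones → G#
  G# + 2 semitones → A#
  A# + 2 semitones → B#
  B# + 1 semitone → C#
Scale = C# D# E# F# G# A# B#


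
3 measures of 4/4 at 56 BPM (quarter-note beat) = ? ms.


Working:
Quarter-note beat duration = 60000 / 56 ms
Beats per measure (4/4) = 4
One measure = 4 × 60000 / 56 = 240000 / 56 ms
3 measures = 3 × 240000 / 56 = 720000 / 56
= 12857.1 ms


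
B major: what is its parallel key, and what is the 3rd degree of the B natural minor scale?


Parallel keys share the same tonic but differ in mode
B major → parallel is B minor
B natural minor scale: B C# D E F# G A
= B minor; 3rd degree = D


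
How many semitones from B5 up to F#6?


Working:
Absolute semitone position = octave×12 + chromatic position
B5: 5×12 + 11 = 71
F#6: 6×12 + 6 = 78
Difference = 78 - 71 = 7
= 7 semitones


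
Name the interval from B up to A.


Letter names: B → A spans 7 letter names → a 7th
Semitones: B → A = 10 half-steps
A 7th of 10 semitones is a minor 7th
= minor 7th


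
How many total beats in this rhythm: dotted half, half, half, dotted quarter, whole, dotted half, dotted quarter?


Working:
Beat values:
  dotted half = 3 beats
  half = 2 beats
  half = 2 beats
  dotted quarter = 1.5 beats
  whole = 4 beats
  dotted half = 3 beats
  dotted quarter = 1.5 beats
Sum = 3 + 2 + 2 + 1.5 + 4 + 3 + 1.5
= 17 beats


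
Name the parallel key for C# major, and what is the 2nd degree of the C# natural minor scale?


Parallel keys share the same tonic but differ in mode
C# major → parallel is C# minor
C# natural minor scale: C# D# E F# G# A B
= C# minor; 2nd degree = D#


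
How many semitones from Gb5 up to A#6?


Solution.
Absolute semitone position = octave×12 + chromatic position
Gb5: 5×12 + 6 = 66
A#6: 6×12 + 10 = 82
Difference = 82 - 66 = 16
= 16 semitones


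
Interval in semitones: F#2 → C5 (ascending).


Working:
Absolute semitone position = octave×12 + chromatic position
F#2: 2×12 + 6 = 30
C5: 5×12 + 0 = 60
Difference = 60 - 30 = 30
= 30 semitones


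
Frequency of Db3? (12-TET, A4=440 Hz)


Reasoning:
f = 440 × 2^(n/12) where n = semitones from A4
Db3: -20 semitones from A4
f = 440 × 2^(-20/12)
f = 138.59 Hz


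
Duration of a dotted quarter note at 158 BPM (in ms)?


One quarter-note beat = 60000 / BPM = 60000 / 158 ms
Dotted quarter note = 3/2 × quarter note
Duration = 3/2 × 60000 / 158 = 90000 / 158
= 569.6 ms


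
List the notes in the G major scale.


Working:
Major scale pattern: W-W-H-W-W-W-H (2-2-1-2-2-2-1 semitones)
Starting from G:
  G + 2 semitones → A
  A + 2 semitones → B
  B + 1 semitone → C
  C + 2 semitones → D
  D + 2 semitones → E
  E + 2 semitones → F#
  F# + 1 semitone → G
Scale = G A B C D E F#


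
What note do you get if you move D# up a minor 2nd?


Step by step:
minor 2nd: 2 letter names, 1 semitones
Letter: D + 1 → E
Pitch: D# + 1 semitones, spelled as an E → E
= E


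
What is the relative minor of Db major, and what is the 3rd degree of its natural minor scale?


Solution.
The relative minor shares the major's key signature and starts on its 6th degree
6th degree = a major 6th above the tonic; a major 6th above Db is Bb
→ relative minor of Db major is Bb minor
Bb natural minor scale: Bb C Db Eb F Gb Ab
= Bb minor; 3rd degree = Db


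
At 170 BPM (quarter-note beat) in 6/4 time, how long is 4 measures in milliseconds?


Reasoning:
Quarter-note beat duration = 60000 / 170 ms
Beats per measure (6/4) = 6
One measure = 6 × 60000 / 170 = 360000 / 170 ms
4 measures = 4 × 360000 / 170 = 1440000 / 170
= 8470.6 ms


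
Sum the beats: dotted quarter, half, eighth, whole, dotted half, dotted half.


Beat values:
  dotted quarter = 1.5 beats
  half = 2 beats
  eighth = 0.5 beats
  whole = 4 beats
  dotted half = 3 beats
  dotted half = 3 beats
Sum = 1.5 + 2 + 0.5 + 4 + 3 + 3
= 14 beats


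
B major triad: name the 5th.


Working:
Major triad = root + major 3rd (4 semitones) + perfect 5th (7 semitones)
A triad on B stacks thirds, so the chord tones use letter names B-D-F
Root: B
Major 3rd above B: D#
Perfect 5th above B: F#
The 5th = F#


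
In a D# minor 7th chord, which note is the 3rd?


Working:
Minor 7th chord = root + minor 3rd + perfect 5th + minor 7th
Seventh chords stack in thirds, so the letter names are D-F-A-C
Root: D#
Minor 3rd above D#: F#
Perfect 5th above D#: A#
Minor 7th above D#: C#
The 3rd = F#


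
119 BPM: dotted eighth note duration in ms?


Step by step:
One quarter-note beat = 60000 / BPM = 60000 / 119 ms
Dotted eighth note = 3/4 × quarter note
Duration = 3/4 × 60000 / 119 = 45000 / 119
= 378.2 ms


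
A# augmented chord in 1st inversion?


Working:
Root position: A# C## E##
1st inversion: move root up an octave
Bass note: C##
Notes (bottom to top) = C## E## A#


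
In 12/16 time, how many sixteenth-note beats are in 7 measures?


Solution.
Time signature 12/16: the bottom number 16 means the sixteenth note gets one count
The top number 12 means 12 sixteenth-note beats per measure
Total = 12 × 7 measures
= 84 sixteenth-note beats


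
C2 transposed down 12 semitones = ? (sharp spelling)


C2: chromatic position 0 in octave 2 → absolute = 2×12 + 0 = 24
Transpose down 12: 24 - 12 = 12
12 = 1×12 + 0 → C in octave 1
Result = C1


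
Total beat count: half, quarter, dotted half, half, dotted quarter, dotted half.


Let's work it out.
Beat values:
  half = 2 beats
  quarter = 1 beat
  dotted half = 3 beats
  half = 2 beats
  dotted quarter = 1.5 beats
  dotted half = 3 beats
Sum = 2 + 1 + 3 + 2 + 1.5 + 3
= 12.5 beats


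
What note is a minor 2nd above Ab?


A 2nd spans 2 letter names, so from A we land on B
A minor 2nd = 1 semitone above Ab
Spell B at that pitch: Bbb
= Bbb


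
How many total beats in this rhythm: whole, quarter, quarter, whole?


Beat values:
  whole = 4 beats
  quarter = 1 beat
  quarter = 1 beat
  whole = 4 beats
Sum = 4 + 1 + 1 + 4
= 10 beats


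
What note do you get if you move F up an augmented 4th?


Step by step:
augmented 4th: 4 letter names, 6 semitones
Letter: F + 3 → B
Pitch: F + 6 semitones, spelled as a B → B
= B


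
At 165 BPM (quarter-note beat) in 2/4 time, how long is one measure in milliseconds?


Reasoning:
Quarter-note beat duration = 60000 / 165 ms
Beats per measure (2/4) = 2
One measure = 2 × 60000 / 165 = 120000 / 165 ms
= 727.3 ms


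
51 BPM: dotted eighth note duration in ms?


Step by step:
One quarter-note beat = 60000 / BPM = 60000 / 51 ms
Dotted eighth note = 3/4 × quarter note
Duration = 3/4 × 60000 / 51 = 45000 / 51
= 882.4 ms


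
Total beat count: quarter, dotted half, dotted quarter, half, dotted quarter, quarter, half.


Solution.
Beat values:
  quarter = 1 beat
  dotted half = 3 beats
  dotted quarter = 1.5 beats
  half = 2 beats
  dotted quarter = 1.5 beats
  quarter = 1 beat
  half = 2 beats
Sum = 1 + 3 + 1.5 + 2 + 1.5 + 1 + 2
= 12 beats


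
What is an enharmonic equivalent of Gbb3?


Let's work it out.
Enharmonic notes sound the same pitch but are spelled with different letter names
Gbb and F name the same pitch class
= F3


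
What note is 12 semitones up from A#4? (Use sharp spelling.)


Step by step:
A#4: chromatic position 10 in octave 4 → absolute = 4×12 + 10 = 58
Transpose up 12: 58 + 12 = 70
70 = 5×12 + 10 → A# in octave 5
Result = A#5


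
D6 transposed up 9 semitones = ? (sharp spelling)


D6: chromatic position 2 in octave 6 → absolute = 6×12 + 2 = 74
Transpose up 9: 74 + 9 = 83
83 = 6×12 + 11 → B in octave 6
Result = B6


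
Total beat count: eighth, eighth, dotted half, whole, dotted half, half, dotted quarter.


Beat values:
  eighth = 0.5 beats
  eighth = 0.5 beats
  dotted half = 3 beats
  whole = 4 beats
  dotted half = 3 beats
  half = 2 beats
  dotted quarter = 1.5 beats
Sum = 0.5 + 0.5 + 3 + 4 + 3 + 2 + 1.5
= 14.5 beats


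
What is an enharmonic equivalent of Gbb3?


Enharmonic notes sound the same pitch but are spelled with different letter names
Gbb and F name the same pitch class
= F3


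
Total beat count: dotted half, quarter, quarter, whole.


Reasoning:
Beat values:
  dotted half = 3 beats
  quarter = 1 beat
  quarter = 1 beat
  whole = 4 beats
Sum = 3 + 1 + 1 + 4
= 9 beats


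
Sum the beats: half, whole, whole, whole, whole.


Let's work it out.
Beat values:
  half = 2 beats
  whole = 4 beats
  whole = 4 beats
  whole = 4 beats
  whole = 4 beats
Sum = 2 + 4 + 4 + 4 + 4
= 18 beats


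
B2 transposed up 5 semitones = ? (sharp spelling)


Step by step:
B2: chromatic position 11 in octave 2 → absolute = 2×12 + 11 = 35
Transpose up 5: 35 + 5 = 40
40 = 3×12 + 4 → E in octave 3
Result = E3


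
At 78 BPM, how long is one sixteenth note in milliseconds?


Working:
One quarter-note beat = 60000 / BPM = 60000 / 78 ms
Sixteenth note = 1/4 × quarter note
Duration = 1/4 × 60000 / 78 = 15000 / 78
= 192.3 ms


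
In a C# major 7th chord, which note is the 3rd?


Working:
Major 7th chord = root + major 3rd + perfect 5th + major 7th
Seventh chords stack in thirds, so the letter names are C-E-G-B
Root: C#
Major 3rd above C#: E#
Perfect 5th above C#: G#
Major 7th above C#: B#
The 3rd = E#


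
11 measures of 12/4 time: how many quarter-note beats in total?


Let's work it out.
Time signature 12/4: the bottom number 4 means the quarter note gets one count
The top number 12 means 12 quarter-note beats per measure
Total = 12 × 11 measures
= 132 quarter-note beats


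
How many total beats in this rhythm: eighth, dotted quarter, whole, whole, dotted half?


Beat values:
  eighth = 0.5 beats
  dotted quarter = 1.5 beats
  whole = 4 beats
  whole = 4 beats
  dotted half = 3 beats
Sum = 0.5 + 1.5 + 4 + 4 + 3
= 13 beats


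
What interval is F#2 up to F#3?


Letter names: F → F spans 8 letter names → an octave
Semitones: F#2 → F#3 = 12 half-steps
An octave of 12 semitones is a perfect octave
= perfect octave


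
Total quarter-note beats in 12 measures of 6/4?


Step by step:
Time signature 6/4: the bottom number 4 means the quarter note gets one count
The top number 6 means 6 quarter-note beats per measure
Total = 6 × 12 measures
= 72 quarter-note beats


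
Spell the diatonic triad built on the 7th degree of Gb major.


Solution.
Gb major scale: Gb Ab Bb Cb Db Eb F
Diatonic triad on degree 7 stacks scale notes 7, 2, 4: F Ab Cb
F→Ab = 3 semitones; F→Cb = 6 semitones → diminished triad
= F Ab Cb (diminished)


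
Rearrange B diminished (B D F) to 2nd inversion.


Reasoning:
Root position: B D F
2nd inversion: move root and 3rd up an octave
Bass note: F
Notes (bottom to top) = F B D


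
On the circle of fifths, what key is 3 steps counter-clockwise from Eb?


Working:
Each counter-clockwise step moves down a perfect 5th (= up a perfect 4th)
From Eb: Eb → Ab → Db → F#/Gb
= F#/Gb


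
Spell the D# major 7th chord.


Let's work it out.
Major 7th chord = root + major 3rd + perfect 5th + major 7th
Seventh chords stack in thirds, so the letter names are D-F-A-C
Root: D#
Major 3rd above D#: F##
Perfect 5th above D#: A#
Major 7th above D#: C##
Chord = D# F## A# C##


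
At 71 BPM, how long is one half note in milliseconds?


Let's work it out.
One quarter-note beat = 60000 / BPM = 60000 / 71 ms
Half note = 2 × quarter note
Duration = 2 × 60000 / 71 = 120000 / 71
= 1690.1 ms


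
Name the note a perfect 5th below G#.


Step by step:
A 5th spans 5 letter names, so from G we land on C
A perfect 5th = 7 semitones below G#
Spell C at that pitch: C#
= C#


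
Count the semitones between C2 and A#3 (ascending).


Step by step:
Absolute semitone position = octave×12 + chromatic position
C2: 2×12 + 0 = 24
A#3: 3×12 + 10 = 46
Difference = 46 - 24 = 22
= 22 semitones


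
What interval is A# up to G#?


Letter names: A → G spans 7 letter names → a 7th
Semitones: A# → G# = 10 half-steps
A 7th of 10 semitones is a minor 7th
= minor 7th


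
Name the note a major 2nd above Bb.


A 2nd spans 2 letter names, so from B we land on C
A major 2nd = 2 semitones above Bb
Spell C at that pitch: C
= C


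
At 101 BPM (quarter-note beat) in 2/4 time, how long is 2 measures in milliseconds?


Reasoning:
Quarter-note beat duration = 60000 / 101 ms
Beats per measure (2/4) = 2
One measure = 2 × 60000 / 101 = 120000 / 101 ms
2 measures = 2 × 120000 / 101 = 240000 / 101
= 2376.2 ms


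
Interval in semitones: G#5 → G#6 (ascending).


Step by step:
Absolute semitone position = octave×12 + chromatic position
G#5: 5×12 + 8 = 68
G#6: 6×12 + 8 = 80
Difference = 80 - 68 = 12
= 12 semitones


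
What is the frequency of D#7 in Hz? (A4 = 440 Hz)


Step by step:
f = 440 × 2^(n/12) where n = semitones from A4
D#7: 30 semitones from A4
f = 440 × 2^(30/12)
f = 2489.02 Hz


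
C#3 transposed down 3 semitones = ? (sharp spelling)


Working:
C#3: chromatic position 1 in octave 3 → absolute = 3×12 + 1 = 37
Transpose down 3: 37 - 3 = 34
34 = 2×12 + 10 → A# in octave 2
Result = A#2


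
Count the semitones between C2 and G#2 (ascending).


Absolute semitone position = octave×12 + chromatic position
C2: 2×12 + 0 = 24
G#2: 2×12 + 8 = 32
Difference = 32 - 24 = 8
= 8 semitones


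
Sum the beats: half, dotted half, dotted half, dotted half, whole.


Step by step:
Beat values:
  half = 2 beats
  dotted half = 3 beats
  dotted half = 3 beats
  dotted half = 3 beats
  whole = 4 beats
Sum = 2 + 3 + 3 + 3 + 4
= 15 beats


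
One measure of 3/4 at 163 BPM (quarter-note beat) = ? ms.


Let's work it out.
Quarter-note beat duration = 60000 / 163 ms
Beats per measure (3/4) = 3
One measure = 3 × 60000 / 163 = 180000 / 163 ms
= 1104.3 ms


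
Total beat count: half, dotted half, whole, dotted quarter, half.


Working:
Beat values:
  half = 2 beats
  dotted half = 3 beats
  whole = 4 beats
  dotted quarter = 1.5 beats
  half = 2 beats
Sum = 2 + 3 + 4 + 1.5 + 2
= 12.5 beats


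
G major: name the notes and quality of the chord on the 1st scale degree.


G major scale: G A B C D E F#
Diatonic triad on degree 1 stacks scale notes 1, 3, 5: G B D
G→B = 4 semitones; G→D = 7 semitones → major triad
= G B D (major)


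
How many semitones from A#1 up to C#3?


Working:
Absolute semitone position = octave×12 + chromatic position
A#1: 1×12 + 10 = 22
C#3: 3×12 + 1 = 37
Difference = 37 - 22 = 15
= 15 semitones


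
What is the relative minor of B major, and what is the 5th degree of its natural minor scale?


Step by step:
The relative minor shares the major's key signature and starts on its 6th degree
6th degree = a major 6th above the tonic; a major 6th above B is G#
→ relative minor of B major is G# minor
G# natural minor scale: G# A# B C# D# E F#
= G# minor; 5th degree = D#


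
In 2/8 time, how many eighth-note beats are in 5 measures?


Working:
Time signature 2/8: the bottom number 8 means the eighth note gets one count
The top number 2 means 2 eighth-note beats per measure
Total = 2 × 5 measures
= 10 eighth-note beats


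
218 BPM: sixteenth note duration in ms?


Step by step:
One quarter-note beat = 60000 / BPM = 60000 / 218 ms
Sixteenth note = 1/4 × quarter note
Duration = 1/4 × 60000 / 218 = 15000 / 218
= 68.8 ms


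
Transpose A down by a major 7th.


Step by step:
major 7th: 7 letter names, 11 semitones
Letter: A - 6 → B
Pitch: A - 11 semitones, spelled as a B → Bb
= Bb


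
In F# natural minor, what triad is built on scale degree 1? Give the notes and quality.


Let's work it out.
F# natural minor scale: F# G# A B C# D E
Diatonic triad on degree 1 stacks scale notes 1, 3, 5: F# A C#
F#→A = 3 semitones; F#→C# = 7 semitones → minor triad
= F# A C# (minor)


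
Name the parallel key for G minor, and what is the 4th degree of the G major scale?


Reasoning:
Parallel keys share the same tonic but differ in mode
G minor → parallel is G major
G major scale: G A B C D E F#
= G major; 4th degree = C


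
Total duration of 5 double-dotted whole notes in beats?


Let's work it out.
Base whole note = 4 beats
Dot 1 adds half the previous value: +2
Dot 2 adds half the previous value: +1
One double-dotted whole = 4 + 2 + 1 = 7
5 of them = 5 × 7 = 35
= 35 beats


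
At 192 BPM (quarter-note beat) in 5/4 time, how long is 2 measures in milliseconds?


Solution.
Quarter-note beat duration = 60000 / 192 ms
Beats per measure (5/4) = 5
One measure = 5 × 60000 / 192 = 300000 / 192 ms
2 measures = 2 × 300000 / 192 = 600000 / 192
= 3125.0 ms


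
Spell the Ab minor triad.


Minor triad = root + minor 3rd (3 semitones) + perfect 5th (7 semitones)
A triad on Ab stacks thirds, so the chord tones use letter names A-C-E
Root: Ab
Minor 3rd above Ab: Cb
Perfect 5th above Ab: Eb
Chord = Ab Cb Eb


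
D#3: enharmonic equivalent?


Reasoning:
Enharmonic notes sound the same pitch but are spelled with different letter names
D# and Eb name the same pitch class
= Eb3


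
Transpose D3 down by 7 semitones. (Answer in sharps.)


Reasoning:
D3: chromatic position 2 in octave 3 → absolute = 3×12 + 2 = 38
Transpose down 7: 38 - 7 = 31
31 = 2×12 + 7 → G in octave 2
Result = G2


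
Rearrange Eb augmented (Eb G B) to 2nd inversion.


Let's work it out.
Root position: Eb G B
2nd inversion: move root and 3rd up an octave
Bass note: B
Notes (bottom to top) = B Eb G


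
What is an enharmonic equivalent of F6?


Solution.
Enharmonic notes sound the same pitch but are spelled with different letter names
F and E# name the same pitch class
= E#6


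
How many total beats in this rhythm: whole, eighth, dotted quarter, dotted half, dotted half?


Let's work it out.
Beat values:
  whole = 4 beats
  eighth = 0.5 beats
  dotted quarter = 1.5 beats
  dotted half = 3 beats
  dotted half = 3 beats
Sum = 4 + 0.5 + 1.5 + 3 + 3
= 12 beats


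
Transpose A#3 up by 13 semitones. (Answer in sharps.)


Step by step:
A#3: chromatic position 10 in octave 3 → absolute = 3×12 + 10 = 46
Transpose up 13: 46 + 13 = 59
59 = 4×12 + 11 → B in octave 4
Result = B4


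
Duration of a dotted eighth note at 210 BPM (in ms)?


Working:
One quarter-note beat = 60000 / BPM = 60000 / 210 ms
Dotted eighth note = 3/4 × quarter note
Duration = 3/4 × 60000 / 210 = 45000 / 210
= 214.3 ms


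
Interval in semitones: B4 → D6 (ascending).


Reasoning:
Absolute semitone position = octave×12 + chromatic position
B4: 4×12 + 11 = 59
D6: 6×12 + 2 = 74
Difference = 74 - 59 = 15
= 15 semitones


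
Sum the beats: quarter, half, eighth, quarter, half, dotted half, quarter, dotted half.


Beat values:
  quarter = 1 beat
  half = 2 beats
  eighth = 0.5 beats
  quarter = 1 beat
  half = 2 beats
  dotted half = 3 beats
  quarter = 1 beat
  dotted half = 3 beats
Sum = 1 + 2 + 0.5 + 1 + 2 + 3 + 1 + 3
= 13.5 beats


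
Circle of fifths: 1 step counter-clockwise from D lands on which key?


Reasoning:
Each counter-clockwise step moves down a perfect 5th (= up a perfect 4th)
From D: D → G
= G


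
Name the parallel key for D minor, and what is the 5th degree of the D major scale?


Solution.
Parallel keys share the same tonic but differ in mode
D minor → parallel is D major
D major scale: D E F# G A B C#
= D major; 5th degree = A


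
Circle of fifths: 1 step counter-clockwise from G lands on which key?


Solution.
Each counter-clockwise step moves down a perfect 5th (= up a perfect 4th)
From G: G → C
= C


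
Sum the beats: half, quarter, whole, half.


Reasoning:
Beat values:
  half = 2 beats
  quarter = 1 beat
  whole = 4 beats
  half = 2 beats
Sum = 2 + 1 + 4 + 2
= 9 beats


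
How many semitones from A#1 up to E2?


Reasoning:
Absolute semitone position = octave×12 + chromatic position
A#1: 1×12 + 10 = 22
E2: 2×12 + 4 = 28
Difference = 28 - 22 = 6
= 6 semitones


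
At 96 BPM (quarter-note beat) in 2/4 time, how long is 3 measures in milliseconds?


Step by step:
Quarter-note beat duration = 60000 / 96 ms
Beats per measure (2/4) = 2
One measure = 2 × 60000 / 96 = 120000 / 96 ms
3 measures = 3 × 120000 / 96 = 360000 / 96
= 3750.0 ms


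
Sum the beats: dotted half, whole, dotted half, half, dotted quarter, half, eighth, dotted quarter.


Reasoning:
Beat values:
  dotted half = 3 beats
  whole = 4 beats
  dotted half = 3 beats
  half = 2 beats
  dotted quarter = 1.5 beats
  half = 2 beats
  eighth = 0.5 beats
  dotted quarter = 1.5 beats
Sum = 3 + 4 + 3 + 2 + 1.5 + 2 + 0.5 + 1.5
= 17.5 beats


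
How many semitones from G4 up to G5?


Reasoning:
Absolute semitone position = octave×12 + chromatic position
G4: 4×12 + 7 = 55
G5: 5×12 + 7 = 67
Difference = 67 - 55 = 12
= 12 semitones


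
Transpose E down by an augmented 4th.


Working:
augmented 4th: 4 letter names, 6 semitones
Letter: E - 3 → B
Pitch: E - 6 semitones, spelled as a B → Bb
= Bb


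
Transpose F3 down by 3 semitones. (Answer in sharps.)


Reasoning:
F3: chromatic position 5 in octave 3 → absolute = 3×12 + 5 = 41
Transpose down 3: 41 - 3 = 38
38 = 3×12 + 2 → D in octave 3
Result = D3


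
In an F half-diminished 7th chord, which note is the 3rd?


Half-diminished 7th chord = root + minor 3rd + diminished 5th + minor 7th
Seventh chords stack in thirds, so the letter names are F-A-C-E
Root: F
Minor 3rd above F: Ab
Diminished 5th above F: Cb
Minor 7th above F: Eb
The 3rd = Ab


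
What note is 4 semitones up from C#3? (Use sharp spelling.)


Let's work it out.
C#3: chromatic position 1 in octave 3 → absolute = 3×12 + 1 = 37
Transpose up 4: 37 + 4 = 41
41 = 3×12 + 5 → F in octave 3
Result = F3


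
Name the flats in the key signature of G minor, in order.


Let's work it out.
Flat minor keys: A(0), D(1), G(2), C(3), F(4), Bb(5), Eb(6), Ab(7)
G minor has 2 flats
Order of flats: Bb Eb Ab Db Gb Cb Fb → first 2: Bb, Eb
= Bb, Eb


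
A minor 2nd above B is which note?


Working:
A 2nd spans 2 letter names, so from B we land on C
A minor 2nd = 1 semitone above B
Spell C at that pitch: C
= C


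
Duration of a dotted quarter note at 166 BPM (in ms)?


Let's work it out.
One quarter-note beat = 60000 / BPM = 60000 / 166 ms
Dotted quarter note = 3/2 × quarter note
Duration = 3/2 × 60000 / 166 = 90000 / 166
= 542.2 ms


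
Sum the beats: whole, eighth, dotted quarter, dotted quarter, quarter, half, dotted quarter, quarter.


Reasoning:
Beat values:
  whole = 4 beats
  eighth = 0.5 beats
  dotted quarter = 1.5 beats
  dotted quarter = 1.5 beats
  quarter = 1 beat
  half = 2 beats
  dotted quarter = 1.5 beats
  quarter = 1 beat
Sum = 4 + 0.5 + 1.5 + 1.5 + 1 + 2 + 1.5 + 1
= 13 beats


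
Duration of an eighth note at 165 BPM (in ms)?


Solution.
One quarter-note beat = 60000 / BPM = 60000 / 165 ms
Eighth note = 1/2 × quarter note
Duration = 1/2 × 60000 / 165 = 30000 / 165
= 181.8 ms


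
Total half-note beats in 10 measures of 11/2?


Let's work it out.
Time signature 11/2: the bottom number 2 means the half note gets one count
The top number 11 means 11 half-note beats per measure
Total = 11 × 10 measures
= 110 half-note beats


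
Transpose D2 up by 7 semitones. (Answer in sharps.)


Let's work it out.
D2: chromatic position 2 in octave 2 → absolute = 2×12 + 2 = 26
Transpose up 7: 26 + 7 = 33
33 = 2×12 + 9 → A in octave 2
Result = A2


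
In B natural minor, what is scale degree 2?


Step by step:
Natural minor scale pattern: W-H-W-W-H-W-W (2-1-2-2-1-2-2 semitones)
Starting from B:
  B + 2 semitones → C#
  C# + 1 semitone → D
  D + 2 semitones → E
  E + 2 semitones → F#
  F# + 1 semitone → G
  G + 2 semitones → A
  A + 2 semitones → B
Scale: B C# D E F# G A
Degree 2 = C#


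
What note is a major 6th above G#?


Working:
A 6th spans 6 letter names, so from G we land on E
A major 6th = 9 semitones above G#
Spell E at that pitch: E#
= E#


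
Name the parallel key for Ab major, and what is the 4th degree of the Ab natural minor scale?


Step by step:
Parallel keys share the same tonic but differ in mode
Ab major → parallel is Ab minor
Ab natural minor scale: Ab Bb Cb Db Eb Fb Gb
= Ab minor; 4th degree = Db


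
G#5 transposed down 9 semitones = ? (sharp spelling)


Working:
G#5: chromatic position 8 in octave 5 → absolute = 5×12 + 8 = 68
Transpose down 9: 68 - 9 = 59
59 = 4×12 + 11 → B in octave 4
Result = B4


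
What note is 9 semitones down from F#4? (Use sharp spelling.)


Solution.
F#4: chromatic position 6 in octave 4 → absolute = 4×12 + 6 = 54
Transpose down 9: 54 - 9 = 45
45 = 3×12 + 9 → A in octave 3
Result = A3


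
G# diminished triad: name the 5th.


Let's work it out.
Diminished triad = root + minor 3rd (3 semitones) + diminished 5th (6 semitones)
A triad on G# stacks thirds, so the chord tones use letter names G-B-D
Root: G#
Minor 3rd above G#: B
Diminished 5th above G#: D
The 5th = D


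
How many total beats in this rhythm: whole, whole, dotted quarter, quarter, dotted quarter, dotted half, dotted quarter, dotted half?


Let's work it out.
Beat values:
  whole = 4 beats
  whole = 4 beats
  dotted quarter = 1.5 beats
  quarter = 1 beat
  dotted quarter = 1.5 beats
  dotted half = 3 beats
  dotted quarter = 1.5 beats
  dotted half = 3 beats
Sum = 4 + 4 + 1.5 + 1 + 1.5 + 3 + 1.5 + 3
= 19.5 beats


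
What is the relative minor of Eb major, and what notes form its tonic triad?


Step by step:
The relative minor shares the major's key signature and starts on its 6th degree
6th degree = a major 6th above the tonic; a major 6th above Eb is C
→ relative minor of Eb major is C minor
Tonic triad of C minor = root + minor 3rd + perfect 5th = C Eb G
= C minor; triad = C Eb G


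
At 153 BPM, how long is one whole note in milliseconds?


Step by step:
One quarter-note beat = 60000 / BPM = 60000 / 153 ms
Whole note = 4 × quarter note
Duration = 4 × 60000 / 153 = 240000 / 153
= 1568.6 ms


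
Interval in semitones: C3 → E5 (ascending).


Working:
Absolute semitone position = octave×12 + chromatic position
C3: 3×12 + 0 = 36
E5: 5×12 + 4 = 64
Difference = 64 - 36 = 28
= 28 semitones


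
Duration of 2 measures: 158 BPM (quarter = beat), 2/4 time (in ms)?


Working:
Quarter-note beat duration = 60000 / 158 ms
Beats per measure (2/4) = 2
One measure = 2 × 60000 / 158 = 120000 / 158 ms
2 measures = 2 × 120000 / 158 = 240000 / 158
= 1519.0 ms


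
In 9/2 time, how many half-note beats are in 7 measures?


Time signature 9/2: the bottom number 2 means the half note gets one count
The top number 9 means 9 half-note beats per measure
Total = 9 × 7 measures
= 63 half-note beats


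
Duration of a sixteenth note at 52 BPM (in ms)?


Solution.
One quarter-note beat = 60000 / BPM = 60000 / 52 ms
Sixteenth note = 1/4 × quarter note
Duration = 1/4 × 60000 / 52 = 15000 / 52
= 288.5 ms


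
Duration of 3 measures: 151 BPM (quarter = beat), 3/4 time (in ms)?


Working:
Quarter-note beat duration = 60000 / 151 ms
Beats per measure (3/4) = 3
One measure = 3 × 60000 / 151 = 180000 / 151 ms
3 measures = 3 × 180000 / 151 = 540000 / 151
= 3576.2 ms


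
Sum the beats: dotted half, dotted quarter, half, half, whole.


Beat values:
  dotted half = 3 beats
  dotted quarter = 1.5 beats
  half = 2 beats
  half = 2 beats
  whole = 4 beats
Sum = 3 + 1.5 + 2 + 2 + 4
= 12.5 beats


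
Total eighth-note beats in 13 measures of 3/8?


Let's work it out.
Time signature 3/8: the bottom number 8 means the eighth note gets one count
The top number 3 means 3 eighth-note beats per measure
Total = 3 × 13 measures
= 39 eighth-note beats


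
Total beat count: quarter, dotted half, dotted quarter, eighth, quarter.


Reasoning:
Beat values:
  quarter = 1 beat
  dotted half = 3 beats
  dotted quarter = 1.5 beats
  eighth = 0.5 beats
  quarter = 1 beat
Sum = 1 + 3 + 1.5 + 0.5 + 1
= 7 beats


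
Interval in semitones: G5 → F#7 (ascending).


Absolute semitone position = octave×12 + chromatic position
G5: 5×12 + 7 = 67
F#7: 7×12 + 6 = 90
Difference = 90 - 67 = 23
= 23 semitones


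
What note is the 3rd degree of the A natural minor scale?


Working:
Natural minor scale pattern: W-H-W-W-H-W-W (2-1-2-2-1-2-2 semitones)
Starting from A:
  A + 2 semitones → B
  B + 1 semitone → C
  C + 2 semitones → D
  D + 2 semitones → E
  E + 1 semitone → F
  F + 2 semitones → G
  G + 2 semitones → A
Scale: A B C D E F G
Degree 3 = C


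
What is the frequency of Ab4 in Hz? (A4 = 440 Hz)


f = 440 × 2^(n/12) where n = semitones from A4
Ab4: -1 semitones from A4
f = 440 × 2^(-1/12)
f = 415.30 Hz


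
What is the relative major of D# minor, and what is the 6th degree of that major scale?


The relative major shares the key signature and is a minor 3rd above the minor tonic
A minor 3rd above D# is F#
→ relative major of D# minor is F# major
F# major scale: F# G# A# B C# D# E#
= F# major; 6th degree = D#


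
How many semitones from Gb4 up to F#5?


Reasoning:
Absolute semitone position = octave×12 + chromatic position
Gb4: 4×12 + 6 = 54
F#5: 5×12 + 6 = 66
Difference = 66 - 54 = 12
= 12 semitones


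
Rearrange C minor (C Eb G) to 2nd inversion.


Working:
Root position: C Eb G
2nd inversion: move root and 3rd up an octave
Bass note: G
Notes (bottom to top) = G C Eb


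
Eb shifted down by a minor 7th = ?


minor 7th: 7 letter names, 10 semitones
Letter: E - 6 → F
Pitch: Eb - 10 semitones, spelled as an F → F
= F


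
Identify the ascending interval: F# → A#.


Letter names: F → A spans 3 letter names → a 3rd
Semitones: F# → A# = 4 half-steps
A 3rd of 4 semitones is a major 3rd
= major 3rd


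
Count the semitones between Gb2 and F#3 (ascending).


Solution.
Absolute semitone position = octave×12 + chromatic position
Gb2: 2×12 + 6 = 30
F#3: 3×12 + 6 = 42
Difference = 42 - 30 = 12
= 12 semitones


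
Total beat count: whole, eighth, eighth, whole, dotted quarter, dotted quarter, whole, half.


Step by step:
Beat values:
  whole = 4 beats
  eighth = 0.5 beats
  eighth = 0.5 beats
  whole = 4 beats
  dotted quarter = 1.5 beats
  dotted quarter = 1.5 beats
  whole = 4 beats
  half = 2 beats
Sum = 4 + 0.5 + 0.5 + 4 + 1.5 + 1.5 + 4 + 2
= 18 beats


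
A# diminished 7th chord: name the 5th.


Diminished 7th chord = root + minor 3rd + diminished 5th + diminished 7th
Seventh chords stack in thirds, so the letter names are A-C-E-G
Root: A#
Minor 3rd above A#: C#
Diminished 5th above A#: E
Diminished 7th above A#: G
The 5th = E


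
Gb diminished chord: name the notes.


Reasoning:
Diminished triad = root + minor 3rd (3 semitones) + diminished 5th (6 semitones)
A triad on Gb stacks thirds, so the chord tones use letter names G-B-D
Root: Gb
Minor 3rd above Gb: Bbb
Diminished 5th above Gb: Dbb
Chord = Gb Bbb Dbb


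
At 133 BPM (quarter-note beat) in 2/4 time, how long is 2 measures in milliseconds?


Quarter-note beat duration = 60000 / 133 ms
Beats per measure (2/4) = 2
One measure = 2 × 60000 / 133 = 120000 / 133 ms
2 measures = 2 × 120000 / 133 = 240000 / 133
= 1804.5 ms
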